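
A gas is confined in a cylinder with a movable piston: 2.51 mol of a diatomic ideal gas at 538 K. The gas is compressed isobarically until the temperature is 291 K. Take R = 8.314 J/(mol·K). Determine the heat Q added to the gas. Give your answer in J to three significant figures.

Q ≈ -18000 J

Isobaric: W = nRΔT = (2.51)(8.314)(-247) = -5154 J.
ΔU = nCᵥΔT with Cᵥ = 5R/2: ΔU = (2.51)(20.79)(-247) = -12886 J.
Q = ΔU + W = -12886 − 5154 = -18041 J.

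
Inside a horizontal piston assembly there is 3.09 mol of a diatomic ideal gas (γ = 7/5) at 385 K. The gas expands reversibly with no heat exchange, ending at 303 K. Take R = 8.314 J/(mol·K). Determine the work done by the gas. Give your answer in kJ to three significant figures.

Adiabatic ⇒ Q = 0, so W_by = −ΔU = nCᵥ(T₁ − T₂).
Cᵥ = 5R/2 = 20.79 J/(mol·K).
W = (3.09)(20.79)(385 − 303) = 5267 J.

W ≈ 5.27 kJ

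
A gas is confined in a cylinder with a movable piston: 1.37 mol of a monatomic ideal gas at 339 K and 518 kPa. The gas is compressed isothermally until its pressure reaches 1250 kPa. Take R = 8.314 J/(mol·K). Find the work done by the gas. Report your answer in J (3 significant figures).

W ≈ -3400 J

Isothermal process: W = nRT ln(V₂/V₁) = nRT ln(P₁/P₂).
W = (1.37)(8.314)(339) × ln(518/1250)
  = 3861 × ln(0.4144) = 3861 × -0.8809
W_by_gas = -3401 J.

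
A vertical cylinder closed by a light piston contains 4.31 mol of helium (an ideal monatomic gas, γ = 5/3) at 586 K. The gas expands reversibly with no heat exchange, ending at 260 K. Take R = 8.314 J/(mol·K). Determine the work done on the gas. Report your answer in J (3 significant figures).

Adiabatic ⇒ Q = 0, so W_by = −ΔU = nCᵥ(T₁ − T₂).
Cᵥ = 3R/2 = 12.47 J/(mol·K).
W = (4.31)(12.47)(586 − 260) = 17523 J.
Work on gas = −W_by = -17523 J.

W ≈ -17500 J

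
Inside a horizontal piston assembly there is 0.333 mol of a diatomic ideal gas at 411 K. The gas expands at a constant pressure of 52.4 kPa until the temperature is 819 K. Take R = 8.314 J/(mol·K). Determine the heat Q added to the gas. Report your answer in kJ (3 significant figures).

Q ≈ 3.95 kJ

Isobaric: W = nRΔT = (0.333)(8.314)(408) = 1130 J.
ΔU = nCᵥΔT with Cᵥ = 5R/2: ΔU = (0.333)(20.79)(408) = 2824 J.
Q = ΔU + W = 2824 + 1130 = 3954 J.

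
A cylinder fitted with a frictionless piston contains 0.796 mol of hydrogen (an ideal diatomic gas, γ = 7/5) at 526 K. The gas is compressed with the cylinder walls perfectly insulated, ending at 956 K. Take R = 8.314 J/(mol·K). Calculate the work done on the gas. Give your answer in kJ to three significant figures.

W ≈ 7.11 kJ

Adiabatic ⇒ Q = 0, so W_by = −ΔU = nCᵥ(T₁ − T₂).
Cᵥ = 5R/2 = 20.79 J/(mol·K).
W = (0.796)(20.79)(526 − 956) = -7114 J.
Work on gas = −W_by = 7114 J.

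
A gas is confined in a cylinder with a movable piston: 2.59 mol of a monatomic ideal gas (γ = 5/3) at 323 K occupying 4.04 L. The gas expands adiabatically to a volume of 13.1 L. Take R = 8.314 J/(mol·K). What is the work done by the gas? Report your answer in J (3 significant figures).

Adiabatic: TV^(γ−1) = const with γ = 5/3.
T₂ = T₁ (V₁/V₂)^(γ−1) = 323 × (4.04/13.1)^0.667 = 323 × 0.4565 = 147.4 K.
W_by = nCᵥ(T₁ − T₂) = (2.59)(12.47)(323 − 147.4) = 5671 J.

W ≈ 5670 J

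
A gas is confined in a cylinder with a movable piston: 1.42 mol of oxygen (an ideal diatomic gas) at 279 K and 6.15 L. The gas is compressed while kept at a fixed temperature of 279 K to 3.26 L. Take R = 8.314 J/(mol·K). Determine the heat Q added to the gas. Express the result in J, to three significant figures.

Q ≈ -2090 J

Isothermal ⇒ ΔU = 0, so Q = W = nRT ln(V₂/V₁).
Q = (1.42)(8.314)(279) ln(3.26/6.15) = 3294 × -0.6347 = -2091 J.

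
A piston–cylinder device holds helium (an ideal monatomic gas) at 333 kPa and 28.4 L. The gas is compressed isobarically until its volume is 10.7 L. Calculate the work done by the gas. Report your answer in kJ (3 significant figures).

Isobaric: W = P ΔV.
W = (333 kPa)(10.7 − 28.4 L) = (333)(-17.7) = -5894 J.

W ≈ -5.89 kJ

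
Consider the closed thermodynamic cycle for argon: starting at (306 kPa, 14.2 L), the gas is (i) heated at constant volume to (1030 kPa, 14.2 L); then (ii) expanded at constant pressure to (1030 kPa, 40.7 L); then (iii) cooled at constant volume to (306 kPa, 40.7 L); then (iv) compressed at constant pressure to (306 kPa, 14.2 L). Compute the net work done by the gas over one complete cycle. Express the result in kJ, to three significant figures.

Constant-volume legs do no work.
W(ii) = (1030)(40.7 − 14.2) = 27295 J; W(iv) = (306)(14.2 − 40.7) = -8109 J.
W_net = 27295 − 8109 = 19186 J (the clockwise enclosed area).

W_net ≈ 19.2 kJ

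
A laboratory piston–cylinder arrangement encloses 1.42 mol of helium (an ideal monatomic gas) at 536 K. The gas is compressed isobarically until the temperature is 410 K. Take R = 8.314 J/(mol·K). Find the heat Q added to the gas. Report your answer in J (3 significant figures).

Q ≈ -3720 J

Isobaric: W = nRΔT = (1.42)(8.314)(-126) = -1488 J.
ΔU = nCᵥΔT with Cᵥ = 3R/2: ΔU = (1.42)(12.47)(-126) = -2231 J.
Q = ΔU + W = -2231 − 1488 = -3719 J.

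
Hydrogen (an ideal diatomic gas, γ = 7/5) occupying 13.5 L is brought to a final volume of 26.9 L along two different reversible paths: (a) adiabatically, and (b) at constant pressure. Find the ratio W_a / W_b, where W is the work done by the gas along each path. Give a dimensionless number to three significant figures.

W_a / W_b ≈ 0.607

Path (a) adiabatic: W = P₁V₁(1 − (V₁/V₂)^(γ−1))/(γ−1) → W_a/(P₁V₁) = 0.6025.
Path (b) isobaric: W = P₁(V₂ − V₁) → W_b/(P₁V₁) = 0.9926.
W_a / W_b = 0.6025 / 0.9926 = 0.607.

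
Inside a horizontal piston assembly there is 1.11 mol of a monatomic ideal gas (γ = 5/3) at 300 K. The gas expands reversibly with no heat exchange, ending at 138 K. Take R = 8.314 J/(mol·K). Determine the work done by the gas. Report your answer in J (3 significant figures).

Adiabatic ⇒ Q = 0, so W_by = −ΔU = nCᵥ(T₁ − T₂).
Cᵥ = 3R/2 = 12.47 J/(mol·K).
W = (1.11)(12.47)(300 − 138) = 2243 J.

W ≈ 2240 J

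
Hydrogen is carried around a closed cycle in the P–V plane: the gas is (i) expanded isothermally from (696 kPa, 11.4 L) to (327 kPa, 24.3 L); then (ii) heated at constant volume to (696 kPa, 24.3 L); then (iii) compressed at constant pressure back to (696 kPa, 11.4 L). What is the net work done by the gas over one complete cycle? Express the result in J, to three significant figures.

Leg (i): W = PᵢVᵢ ln(V_f/Vᵢ) = (7934) ln(24.3/11.4) = 6005 J.
Leg (ii): W = 0.
Leg (iii): W = PΔV = (696)(11.4 − 24.3) = -8978 J.
W_net = 6005 − 8978 = -2973 J.

W_net ≈ -2970 J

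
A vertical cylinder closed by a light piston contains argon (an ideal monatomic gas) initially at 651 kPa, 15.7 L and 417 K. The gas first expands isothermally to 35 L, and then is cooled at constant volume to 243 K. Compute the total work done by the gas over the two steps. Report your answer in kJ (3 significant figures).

Step 1 (isothermal): W = P₁V₁ ln(V₂/V₁) = (10221) ln(35/15.7) = 8194 J.
Step 2 (isochoric): W = 0 (constant volume).
W_total = 8194 + 0 = 8194 J.

W_total ≈ 8.19 kJ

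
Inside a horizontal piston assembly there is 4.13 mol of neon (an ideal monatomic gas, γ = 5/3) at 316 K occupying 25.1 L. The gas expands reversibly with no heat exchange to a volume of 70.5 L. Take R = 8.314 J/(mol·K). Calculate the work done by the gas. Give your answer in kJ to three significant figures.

Adiabatic: TV^(γ−1) = const with γ = 5/3.
T₂ = T₁ (V₁/V₂)^(γ−1) = 316 × (25.1/70.5)^0.667 = 316 × 0.5023 = 158.7 K.
W_by = nCᵥ(T₁ − T₂) = (4.13)(12.47)(316 − 158.7) = 8100 J.

W ≈ 8.10 kJ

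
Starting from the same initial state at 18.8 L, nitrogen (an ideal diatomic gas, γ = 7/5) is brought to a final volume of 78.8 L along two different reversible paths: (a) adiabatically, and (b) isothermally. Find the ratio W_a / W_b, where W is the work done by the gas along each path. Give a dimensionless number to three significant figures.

W_a / W_b ≈ 0.761

Path (a) adiabatic: W = P₁V₁(1 − (V₁/V₂)^(γ−1))/(γ−1) → W_a/(P₁V₁) = 1.091.
Path (b) isothermal: W = P₁V₁ ln(V₂/V₁) → W_b/(P₁V₁) = 1.433.
W_a / W_b = 1.091 / 1.433 = 0.7611.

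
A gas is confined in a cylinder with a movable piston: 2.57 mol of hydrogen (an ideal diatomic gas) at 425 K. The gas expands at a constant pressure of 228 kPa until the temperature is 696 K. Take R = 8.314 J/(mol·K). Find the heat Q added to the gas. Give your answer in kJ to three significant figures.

Isobaric: W = nRΔT = (2.57)(8.314)(271) = 5790 J.
ΔU = nCᵥΔT with Cᵥ = 5R/2: ΔU = (2.57)(20.79)(271) = 14476 J.
Q = ΔU + W = 14476 + 5790 = 20267 J.

Q ≈ 20.3 kJ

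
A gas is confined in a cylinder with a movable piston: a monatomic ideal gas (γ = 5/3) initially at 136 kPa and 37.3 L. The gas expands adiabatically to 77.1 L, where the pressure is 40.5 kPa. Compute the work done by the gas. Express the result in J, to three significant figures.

W ≈ 2930 J

Adiabatic: W = (P₁V₁ − P₂V₂)/(γ − 1) with γ = 5/3.
P₁V₁ = 5073 J, P₂V₂ = 3123 J.
W = (5073 − 3123) / 0.6667 = 2925 J.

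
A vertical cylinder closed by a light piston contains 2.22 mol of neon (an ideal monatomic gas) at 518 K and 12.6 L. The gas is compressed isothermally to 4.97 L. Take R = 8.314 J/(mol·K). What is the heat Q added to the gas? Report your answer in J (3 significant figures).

Isothermal ⇒ ΔU = 0, so Q = W = nRT ln(V₂/V₁).
Q = (2.22)(8.314)(518) ln(4.97/12.6) = 9561 × -0.9303 = -8894 J.

Q ≈ -8890 J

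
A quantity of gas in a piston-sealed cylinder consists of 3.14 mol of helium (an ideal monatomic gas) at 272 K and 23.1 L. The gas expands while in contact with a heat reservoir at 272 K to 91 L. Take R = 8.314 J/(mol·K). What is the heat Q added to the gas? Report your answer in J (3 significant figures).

Isothermal ⇒ ΔU = 0, so Q = W = nRT ln(V₂/V₁).
Q = (3.14)(8.314)(272) ln(91/23.1) = 7101 × 1.371 = 9735 J.

Q ≈ 9740 J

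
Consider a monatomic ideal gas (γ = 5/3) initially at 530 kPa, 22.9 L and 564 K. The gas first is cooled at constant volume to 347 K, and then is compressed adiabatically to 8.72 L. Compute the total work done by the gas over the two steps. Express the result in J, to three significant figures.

Step 1 (isochoric): W = 0 (constant volume).
After step 1: P = 326.1 kPa (V unchanged).
Step 2 (adiabatic): W = (P₁V₁ − P₂V₂)/(γ−1) = (7467 − 14214)/0.667 = -10120 J.
W_total = 0 − 10120 = -10120 J.

W_total ≈ -10100 J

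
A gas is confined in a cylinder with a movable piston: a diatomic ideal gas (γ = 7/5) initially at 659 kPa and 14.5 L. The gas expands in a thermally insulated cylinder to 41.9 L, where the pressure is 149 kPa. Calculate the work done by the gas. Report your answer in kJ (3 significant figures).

W ≈ 8.28 kJ

Adiabatic: W = (P₁V₁ − P₂V₂)/(γ − 1) with γ = 7/5.
P₁V₁ = 9556 J, P₂V₂ = 6243 J.
W = (9556 − 6243) / 0.4 = 8281 J.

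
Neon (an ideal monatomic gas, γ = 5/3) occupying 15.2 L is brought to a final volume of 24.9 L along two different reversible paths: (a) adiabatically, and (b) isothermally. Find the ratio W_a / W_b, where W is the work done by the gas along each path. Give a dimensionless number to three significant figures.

Path (a) adiabatic: W = P₁V₁(1 − (V₁/V₂)^(γ−1))/(γ−1) → W_a/(P₁V₁) = 0.4206.
Path (b) isothermal: W = P₁V₁ ln(V₂/V₁) → W_b/(P₁V₁) = 0.4936.
W_a / W_b = 0.4206 / 0.4936 = 0.8521.

W_a / W_b ≈ 0.852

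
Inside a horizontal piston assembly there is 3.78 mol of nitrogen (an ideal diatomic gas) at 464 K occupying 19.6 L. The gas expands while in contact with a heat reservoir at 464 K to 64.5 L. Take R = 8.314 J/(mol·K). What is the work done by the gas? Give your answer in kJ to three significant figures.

W ≈ 17.4 kJ

Isothermal: W = nRT ln(V₂/V₁).
W = (3.78)(8.314)(464) × ln(64.5/19.6)
  = 14582 × 1.191
W_by_gas = 17369 J.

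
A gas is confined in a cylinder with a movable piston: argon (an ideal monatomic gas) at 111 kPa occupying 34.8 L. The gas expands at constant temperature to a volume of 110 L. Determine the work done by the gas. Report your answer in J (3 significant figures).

Isothermal: W = nRT ln(V₂/V₁) = P₁V₁ ln(V₂/V₁).
P₁V₁ = (111 kPa)(34.8 L) = 3863 J.
W = 3863 × ln(110/34.8) = 3863 × 1.151
W_by_gas = 4446 J.

W ≈ 4450 J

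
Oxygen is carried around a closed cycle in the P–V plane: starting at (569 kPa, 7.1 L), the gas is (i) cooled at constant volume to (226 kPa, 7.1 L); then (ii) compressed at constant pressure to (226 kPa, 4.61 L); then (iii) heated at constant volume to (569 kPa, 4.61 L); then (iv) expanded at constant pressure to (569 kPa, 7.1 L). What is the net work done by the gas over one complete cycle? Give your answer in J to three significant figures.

W_net ≈ 854 J

Constant-volume legs do no work.
W(ii) = (226)(4.61 − 7.1) = -562.7 J; W(iv) = (569)(7.1 − 4.61) = 1417 J.
W_net = -562.7 + 1417 = 854.1 J (the clockwise enclosed area).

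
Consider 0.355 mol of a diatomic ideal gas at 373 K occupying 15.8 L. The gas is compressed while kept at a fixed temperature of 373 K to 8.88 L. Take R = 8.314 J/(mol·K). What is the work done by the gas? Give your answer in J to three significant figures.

W ≈ -634 J

Isothermal: W = nRT ln(V₂/V₁).
W = (0.355)(8.314)(373) × ln(8.88/15.8)
  = 1101 × -0.5762
W_by_gas = -634.3 J.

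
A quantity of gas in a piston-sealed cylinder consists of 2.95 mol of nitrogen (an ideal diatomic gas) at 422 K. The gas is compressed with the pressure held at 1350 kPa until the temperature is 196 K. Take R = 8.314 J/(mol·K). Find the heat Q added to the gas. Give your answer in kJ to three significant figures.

Isobaric: W = nRΔT = (2.95)(8.314)(-226) = -5543 J.
ΔU = nCᵥΔT with Cᵥ = 5R/2: ΔU = (2.95)(20.79)(-226) = -13857 J.
Q = ΔU + W = -13857 − 5543 = -19400 J.

Q ≈ -19.4 kJ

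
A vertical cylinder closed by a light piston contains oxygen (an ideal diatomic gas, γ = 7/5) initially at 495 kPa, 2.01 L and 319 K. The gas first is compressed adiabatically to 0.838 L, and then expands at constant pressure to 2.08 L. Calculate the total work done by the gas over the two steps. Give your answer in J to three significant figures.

Step 1 (adiabatic): W = (P₁V₁ − P₂V₂)/(γ−1) = (994.9 − 1412)/0.4 = -1042 J.
After step 1: P = 1685 kPa, V = 0.838 L, T = 452.7 K.
Step 2 (isobaric): W = PΔV = (1685 kPa)(2.08 − 0.838 L) = 2092 J.
W_total = -1042 + 2092 = 1050 J.

W_total ≈ 1050 J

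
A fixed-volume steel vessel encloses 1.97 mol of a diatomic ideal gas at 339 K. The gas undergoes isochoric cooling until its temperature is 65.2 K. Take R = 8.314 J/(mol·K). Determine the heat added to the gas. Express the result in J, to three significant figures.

Constant volume ⇒ W = 0, so Q = ΔU = nCᵥΔT with Cᵥ = 5R/2 = 20.79 J/(mol·K).
ΔU = (1.97)(20.79)(65.2 − 339) = -11211 J.

Q ≈ -11200 J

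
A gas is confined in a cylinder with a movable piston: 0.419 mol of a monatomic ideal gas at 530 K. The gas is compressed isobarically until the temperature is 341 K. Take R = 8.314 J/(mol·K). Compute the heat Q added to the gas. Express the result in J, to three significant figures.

Q ≈ -1650 J

Isobaric: W = nRΔT = (0.419)(8.314)(-189) = -658.4 J.
ΔU = nCᵥΔT with Cᵥ = 3R/2: ΔU = (0.419)(12.47)(-189) = -987.6 J.
Q = ΔU + W = -987.6 − 658.4 = -1646 J.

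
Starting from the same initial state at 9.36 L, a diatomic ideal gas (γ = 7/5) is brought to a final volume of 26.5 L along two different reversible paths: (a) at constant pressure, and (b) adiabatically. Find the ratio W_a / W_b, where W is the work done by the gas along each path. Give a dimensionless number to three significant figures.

Path (a) isobaric: W = P₁(V₂ − V₁) → W_a/(P₁V₁) = 1.831.
Path (b) adiabatic: W = P₁V₁(1 − (V₁/V₂)^(γ−1))/(γ−1) → W_b/(P₁V₁) = 0.8513.
W_a / W_b = 1.831 / 0.8513 = 2.151.

W_a / W_b ≈ 2.15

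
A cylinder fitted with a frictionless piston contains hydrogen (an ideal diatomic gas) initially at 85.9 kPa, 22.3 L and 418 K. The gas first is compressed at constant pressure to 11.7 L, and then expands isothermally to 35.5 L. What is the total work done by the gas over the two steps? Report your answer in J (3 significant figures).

W_total ≈ 205 J

Step 1 (isobaric): W = PΔV = (85.9 kPa)(11.7 − 22.3 L) = -910.5 J.
After step 1: P = 85.9 kPa, V = 11.7 L, T = 219.3 K.
Step 2 (isothermal): W = P₁V₁ ln(V₂/V₁) = (1005) ln(35.5/11.7) = 1116 J.
W_total = -910.5 + 1116 = 205 J.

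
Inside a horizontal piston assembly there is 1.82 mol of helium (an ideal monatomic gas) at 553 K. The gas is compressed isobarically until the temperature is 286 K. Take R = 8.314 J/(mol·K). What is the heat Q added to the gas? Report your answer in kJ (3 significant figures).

Q ≈ -10.1 kJ

Isobaric: W = nRΔT = (1.82)(8.314)(-267) = -4040 J.
ΔU = nCᵥΔT with Cᵥ = 3R/2: ΔU = (1.82)(12.47)(-267) = -6060 J.
Q = ΔU + W = -6060 − 4040 = -10100 J.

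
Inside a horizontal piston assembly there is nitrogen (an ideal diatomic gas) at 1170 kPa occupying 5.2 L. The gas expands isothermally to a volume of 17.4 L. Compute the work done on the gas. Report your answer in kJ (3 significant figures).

Isothermal: W = nRT ln(V₂/V₁) = P₁V₁ ln(V₂/V₁).
P₁V₁ = (1170 kPa)(5.2 L) = 6084 J.
W = 6084 × ln(17.4/5.2) = 6084 × 1.208
W_by_gas = 7348 J; work on gas = −W_by = -7348 J.

W ≈ -7.35 kJ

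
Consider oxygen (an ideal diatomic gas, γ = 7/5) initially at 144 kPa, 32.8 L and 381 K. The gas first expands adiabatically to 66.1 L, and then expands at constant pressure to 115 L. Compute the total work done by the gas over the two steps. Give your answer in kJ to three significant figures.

W_total ≈ 5.53 kJ

Step 1 (adiabatic): W = (P₁V₁ − P₂V₂)/(γ−1) = (4723 − 3569)/0.4 = 2886 J.
After step 1: P = 53.99 kPa, V = 66.1 L, T = 287.9 K.
Step 2 (isobaric): W = PΔV = (53.99 kPa)(115 − 66.1 L) = 2640 J.
W_total = 2886 + 2640 = 5526 J.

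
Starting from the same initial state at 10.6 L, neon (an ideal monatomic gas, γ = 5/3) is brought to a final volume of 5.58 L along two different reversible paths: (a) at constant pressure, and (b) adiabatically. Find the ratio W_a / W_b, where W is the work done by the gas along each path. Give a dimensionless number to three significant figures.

W_a / W_b ≈ 0.591

Path (a) isobaric: W = P₁(V₂ − V₁) → W_a/(P₁V₁) = -0.4736.
Path (b) adiabatic: W = P₁V₁(1 − (V₁/V₂)^(γ−1))/(γ−1) → W_b/(P₁V₁) = -0.8008.
W_a / W_b = -0.4736 / -0.8008 = 0.5914.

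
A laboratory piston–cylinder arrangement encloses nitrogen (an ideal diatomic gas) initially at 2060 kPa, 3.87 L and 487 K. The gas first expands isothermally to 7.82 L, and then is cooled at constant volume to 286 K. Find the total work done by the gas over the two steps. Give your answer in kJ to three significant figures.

Step 1 (isothermal): W = P₁V₁ ln(V₂/V₁) = (7972) ln(7.82/3.87) = 5608 J.
Step 2 (isochoric): W = 0 (constant volume).
W_total = 5608 + 0 = 5608 J.

W_total ≈ 5.61 kJ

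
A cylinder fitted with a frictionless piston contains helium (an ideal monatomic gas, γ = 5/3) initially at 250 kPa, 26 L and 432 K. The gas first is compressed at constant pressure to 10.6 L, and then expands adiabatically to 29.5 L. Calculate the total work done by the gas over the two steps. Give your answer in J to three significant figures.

W_total ≈ -1880 J

Step 1 (isobaric): W = PΔV = (250 kPa)(10.6 − 26 L) = -3850 J.
After step 1: P = 250 kPa, V = 10.6 L, T = 176.1 K.
Step 2 (adiabatic): W = (P₁V₁ − P₂V₂)/(γ−1) = (2650 − 1339)/0.667 = 1966 J.
W_total = -3850 + 1966 = -1884 J.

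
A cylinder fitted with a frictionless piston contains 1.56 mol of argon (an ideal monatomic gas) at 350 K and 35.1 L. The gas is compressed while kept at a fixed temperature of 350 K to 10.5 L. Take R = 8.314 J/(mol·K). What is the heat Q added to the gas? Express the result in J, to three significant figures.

Q ≈ -5480 J

Isothermal ⇒ ΔU = 0, so Q = W = nRT ln(V₂/V₁).
Q = (1.56)(8.314)(350) ln(10.5/35.1) = 4539 × -1.207 = -5478 J.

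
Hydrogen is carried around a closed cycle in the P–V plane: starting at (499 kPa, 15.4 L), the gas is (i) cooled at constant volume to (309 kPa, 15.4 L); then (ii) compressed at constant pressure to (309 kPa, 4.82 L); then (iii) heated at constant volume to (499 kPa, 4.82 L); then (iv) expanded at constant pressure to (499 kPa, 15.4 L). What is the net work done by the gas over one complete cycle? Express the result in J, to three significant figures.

Constant-volume legs do no work.
W(ii) = (309)(4.82 − 15.4) = -3269 J; W(iv) = (499)(15.4 − 4.82) = 5279 J.
W_net = -3269 + 5279 = 2010 J (the clockwise enclosed area).

W_net ≈ 2010 J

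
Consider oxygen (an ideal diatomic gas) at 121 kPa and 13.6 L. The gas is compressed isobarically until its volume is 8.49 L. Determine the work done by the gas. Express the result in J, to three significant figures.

Isobaric: W = P ΔV.
W = (121 kPa)(8.49 − 13.6 L) = (121)(-5.11) = -618.3 J.

W ≈ -618 J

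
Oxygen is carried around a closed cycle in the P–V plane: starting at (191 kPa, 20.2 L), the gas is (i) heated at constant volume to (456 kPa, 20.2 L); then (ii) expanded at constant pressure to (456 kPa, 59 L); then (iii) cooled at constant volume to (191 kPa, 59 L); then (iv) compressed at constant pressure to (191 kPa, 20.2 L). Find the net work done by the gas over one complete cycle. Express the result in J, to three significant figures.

Constant-volume legs do no work.
W(ii) = (456)(59 − 20.2) = 17693 J; W(iv) = (191)(20.2 − 59) = -7411 J.
W_net = 17693 − 7411 = 10282 J (the clockwise enclosed area).

W_net ≈ 10300 J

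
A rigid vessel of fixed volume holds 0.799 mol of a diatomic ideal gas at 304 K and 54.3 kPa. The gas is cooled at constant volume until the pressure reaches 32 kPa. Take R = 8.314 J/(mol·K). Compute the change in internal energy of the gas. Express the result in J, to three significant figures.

ΔU ≈ -2070 J

Constant volume ⇒ W = 0, so Q = ΔU = nCᵥΔT with Cᵥ = 5R/2 = 20.79 J/(mol·K).
At constant V, T₂/T₁ = P₂/P₁ ⇒ ΔT = T₁(P₂/P₁ − 1) = 304·(32/54.3 − 1) = -124.8 K.
ΔU = (0.799)(20.79)(-124.8) = -2073 J.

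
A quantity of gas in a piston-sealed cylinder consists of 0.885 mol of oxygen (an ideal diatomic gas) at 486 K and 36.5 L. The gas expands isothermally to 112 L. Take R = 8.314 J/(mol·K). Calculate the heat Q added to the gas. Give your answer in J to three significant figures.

Isothermal ⇒ ΔU = 0, so Q = W = nRT ln(V₂/V₁).
Q = (0.885)(8.314)(486) ln(112/36.5) = 3576 × 1.121 = 4009 J.

Q ≈ 4010 J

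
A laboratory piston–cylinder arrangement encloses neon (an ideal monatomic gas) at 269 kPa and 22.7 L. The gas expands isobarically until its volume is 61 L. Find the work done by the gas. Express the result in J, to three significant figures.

W ≈ 10300 J

Isobaric: W = P ΔV.
W = (269 kPa)(61 − 22.7 L) = (269)(38.3) = 10303 J.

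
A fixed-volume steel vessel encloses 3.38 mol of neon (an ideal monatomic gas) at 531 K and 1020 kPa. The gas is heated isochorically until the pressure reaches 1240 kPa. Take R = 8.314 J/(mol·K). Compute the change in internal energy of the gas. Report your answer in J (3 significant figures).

Constant volume ⇒ W = 0, so Q = ΔU = nCᵥΔT with Cᵥ = 3R/2 = 12.47 J/(mol·K).
At constant V, T₂/T₁ = P₂/P₁ ⇒ ΔT = T₁(P₂/P₁ − 1) = 531·(1240/1020 − 1) = 114.5 K.
ΔU = (3.38)(12.47)(114.5) = 4828 J.

ΔU ≈ 4830 J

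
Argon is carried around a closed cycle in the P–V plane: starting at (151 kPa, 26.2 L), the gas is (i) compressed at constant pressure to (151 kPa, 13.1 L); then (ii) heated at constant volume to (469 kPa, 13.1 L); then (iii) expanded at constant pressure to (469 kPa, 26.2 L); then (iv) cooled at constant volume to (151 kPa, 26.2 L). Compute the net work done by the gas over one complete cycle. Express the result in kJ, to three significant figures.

W_net ≈ 4.17 kJ

Constant-volume legs do no work.
W(i) = (151)(13.1 − 26.2) = -1978 J; W(iii) = (469)(26.2 − 13.1) = 6144 J.
W_net = -1978 + 6144 = 4166 J (the clockwise enclosed area).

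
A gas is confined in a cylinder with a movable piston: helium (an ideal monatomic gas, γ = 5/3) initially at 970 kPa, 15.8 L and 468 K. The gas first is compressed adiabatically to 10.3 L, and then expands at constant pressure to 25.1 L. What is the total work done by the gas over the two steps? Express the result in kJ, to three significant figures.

Step 1 (adiabatic): W = (P₁V₁ − P₂V₂)/(γ−1) = (15326 − 20385)/0.667 = -7588 J.
After step 1: P = 1979 kPa, V = 10.3 L, T = 622.5 K.
Step 2 (isobaric): W = PΔV = (1979 kPa)(25.1 − 10.3 L) = 29291 J.
W_total = -7588 + 29291 = 21703 J.

W_total ≈ 21.7 kJ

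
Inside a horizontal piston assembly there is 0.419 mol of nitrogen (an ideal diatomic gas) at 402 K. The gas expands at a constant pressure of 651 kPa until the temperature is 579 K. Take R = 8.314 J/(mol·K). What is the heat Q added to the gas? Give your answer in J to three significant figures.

Isobaric: W = nRΔT = (0.419)(8.314)(177) = 616.6 J.
ΔU = nCᵥΔT with Cᵥ = 5R/2: ΔU = (0.419)(20.79)(177) = 1541 J.
Q = ΔU + W = 1541 + 616.6 = 2158 J.

Q ≈ 2160 J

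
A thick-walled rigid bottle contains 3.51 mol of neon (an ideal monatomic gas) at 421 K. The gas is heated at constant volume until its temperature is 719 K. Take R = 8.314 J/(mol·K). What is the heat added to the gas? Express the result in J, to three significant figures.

Constant volume ⇒ W = 0, so Q = ΔU = nCᵥΔT with Cᵥ = 3R/2 = 12.47 J/(mol·K).
ΔU = (3.51)(12.47)(719 − 421) = 13044 J.

Q ≈ 13000 J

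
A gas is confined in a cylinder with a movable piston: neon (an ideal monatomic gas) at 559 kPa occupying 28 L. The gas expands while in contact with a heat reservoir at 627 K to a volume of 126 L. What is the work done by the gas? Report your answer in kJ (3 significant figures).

W ≈ 23.5 kJ

Isothermal: W = nRT ln(V₂/V₁) = P₁V₁ ln(V₂/V₁).
P₁V₁ = (559 kPa)(28 L) = 15652 J.
W = 15652 × ln(126/28) = 15652 × 1.504
W_by_gas = 23542 J.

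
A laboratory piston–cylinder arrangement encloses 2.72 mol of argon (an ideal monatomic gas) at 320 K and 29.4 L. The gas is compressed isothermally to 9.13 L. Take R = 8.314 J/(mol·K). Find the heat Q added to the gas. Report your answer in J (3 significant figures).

Isothermal ⇒ ΔU = 0, so Q = W = nRT ln(V₂/V₁).
Q = (2.72)(8.314)(320) ln(9.13/29.4) = 7237 × -1.169 = -8463 J.

Q ≈ -8460 J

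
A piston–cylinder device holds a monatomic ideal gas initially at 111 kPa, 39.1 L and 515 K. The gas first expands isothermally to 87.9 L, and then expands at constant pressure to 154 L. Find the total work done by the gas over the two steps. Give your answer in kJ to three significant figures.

Step 1 (isothermal): W = P₁V₁ ln(V₂/V₁) = (4340) ln(87.9/39.1) = 3516 J.
After step 1: P = 49.38 kPa, V = 87.9 L, T = 515 K.
Step 2 (isobaric): W = PΔV = (49.38 kPa)(154 − 87.9 L) = 3264 J.
W_total = 3516 + 3264 = 6780 J.

W_total ≈ 6.78 kJ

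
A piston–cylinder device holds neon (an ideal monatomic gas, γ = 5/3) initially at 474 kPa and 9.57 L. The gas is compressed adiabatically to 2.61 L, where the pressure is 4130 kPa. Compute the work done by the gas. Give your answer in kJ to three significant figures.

Adiabatic: W = (P₁V₁ − P₂V₂)/(γ − 1) with γ = 5/3.
P₁V₁ = 4536 J, P₂V₂ = 10779 J.
W = (4536 − 10779) / 0.6667 = -9365 J.

W ≈ -9.36 kJ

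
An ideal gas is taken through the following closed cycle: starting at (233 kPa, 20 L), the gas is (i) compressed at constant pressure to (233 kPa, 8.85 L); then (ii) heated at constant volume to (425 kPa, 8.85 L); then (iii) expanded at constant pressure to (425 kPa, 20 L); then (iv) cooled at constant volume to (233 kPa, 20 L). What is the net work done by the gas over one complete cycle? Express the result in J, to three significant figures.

W_net ≈ 2140 J

Constant-volume legs do no work.
W(i) = (233)(8.85 − 20) = -2598 J; W(iii) = (425)(20 − 8.85) = 4739 J.
W_net = -2598 + 4739 = 2141 J (the clockwise enclosed area).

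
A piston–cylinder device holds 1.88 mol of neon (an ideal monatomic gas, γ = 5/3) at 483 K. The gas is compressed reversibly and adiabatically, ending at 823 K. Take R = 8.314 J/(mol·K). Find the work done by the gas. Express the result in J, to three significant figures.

Adiabatic ⇒ Q = 0, so W_by = −ΔU = nCᵥ(T₁ − T₂).
Cᵥ = 3R/2 = 12.47 J/(mol·K).
W = (1.88)(12.47)(483 − 823) = -7971 J.

W ≈ -7970 J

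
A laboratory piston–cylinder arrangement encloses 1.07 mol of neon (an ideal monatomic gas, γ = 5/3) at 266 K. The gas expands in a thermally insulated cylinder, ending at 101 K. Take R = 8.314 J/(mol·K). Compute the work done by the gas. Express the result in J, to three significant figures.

W ≈ 2200 J

Adiabatic ⇒ Q = 0, so W_by = −ΔU = nCᵥ(T₁ − T₂).
Cᵥ = 3R/2 = 12.47 J/(mol·K).
W = (1.07)(12.47)(266 − 101) = 2202 J.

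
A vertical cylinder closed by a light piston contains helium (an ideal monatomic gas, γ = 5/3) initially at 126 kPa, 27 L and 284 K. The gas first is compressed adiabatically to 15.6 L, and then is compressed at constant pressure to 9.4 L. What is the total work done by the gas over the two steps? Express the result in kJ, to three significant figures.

W_total ≈ -4.20 kJ

Step 1 (adiabatic): W = (P₁V₁ − P₂V₂)/(γ−1) = (3402 − 4904)/0.667 = -2253 J.
After step 1: P = 314.4 kPa, V = 15.6 L, T = 409.4 K.
Step 2 (isobaric): W = PΔV = (314.4 kPa)(9.4 − 15.6 L) = -1949 J.
W_total = -2253 − 1949 = -4202 J.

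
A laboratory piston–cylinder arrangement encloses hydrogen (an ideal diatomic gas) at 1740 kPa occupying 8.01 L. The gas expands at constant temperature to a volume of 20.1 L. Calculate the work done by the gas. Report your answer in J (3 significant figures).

W ≈ 12800 J

Isothermal: W = nRT ln(V₂/V₁) = P₁V₁ ln(V₂/V₁).
P₁V₁ = (1740 kPa)(8.01 L) = 13937 J.
W = 13937 × ln(20.1/8.01) = 13937 × 0.92
W_by_gas = 12823 J.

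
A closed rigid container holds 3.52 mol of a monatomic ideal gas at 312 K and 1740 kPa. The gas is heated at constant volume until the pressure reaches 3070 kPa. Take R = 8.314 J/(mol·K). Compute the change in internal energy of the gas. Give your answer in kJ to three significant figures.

ΔU ≈ 10.5 kJ

Constant volume ⇒ W = 0, so Q = ΔU = nCᵥΔT with Cᵥ = 3R/2 = 12.47 J/(mol·K).
At constant V, T₂/T₁ = P₂/P₁ ⇒ ΔT = T₁(P₂/P₁ − 1) = 312·(3070/1740 − 1) = 238.5 K.
ΔU = (3.52)(12.47)(238.5) = 10469 J.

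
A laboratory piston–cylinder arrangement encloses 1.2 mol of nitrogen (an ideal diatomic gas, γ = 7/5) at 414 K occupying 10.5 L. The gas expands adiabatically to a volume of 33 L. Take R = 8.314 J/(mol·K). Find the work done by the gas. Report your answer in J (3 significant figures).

W ≈ 3790 J

Adiabatic: TV^(γ−1) = const with γ = 7/5.
T₂ = T₁ (V₁/V₂)^(γ−1) = 414 × (10.5/33)^0.4 = 414 × 0.6325 = 261.9 K.
W_by = nCᵥ(T₁ − T₂) = (1.2)(20.79)(414 − 261.9) = 3795 J.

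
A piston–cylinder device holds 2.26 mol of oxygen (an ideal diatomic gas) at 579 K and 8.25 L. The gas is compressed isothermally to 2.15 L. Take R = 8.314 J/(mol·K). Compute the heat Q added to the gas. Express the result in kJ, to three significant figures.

Q ≈ -14.6 kJ

Isothermal ⇒ ΔU = 0, so Q = W = nRT ln(V₂/V₁).
Q = (2.26)(8.314)(579) ln(2.15/8.25) = 10879 × -1.345 = -14630 J.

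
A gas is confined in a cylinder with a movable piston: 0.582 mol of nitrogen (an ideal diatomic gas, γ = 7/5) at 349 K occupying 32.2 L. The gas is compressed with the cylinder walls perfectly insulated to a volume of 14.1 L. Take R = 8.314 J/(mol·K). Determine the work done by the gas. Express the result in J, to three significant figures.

W ≈ -1650 J

Adiabatic: TV^(γ−1) = const with γ = 7/5.
T₂ = T₁ (V₁/V₂)^(γ−1) = 349 × (32.2/14.1)^0.4 = 349 × 1.391 = 485.6 K.
W_by = nCᵥ(T₁ − T₂) = (0.582)(20.79)(349 − 485.6) = -1652 J.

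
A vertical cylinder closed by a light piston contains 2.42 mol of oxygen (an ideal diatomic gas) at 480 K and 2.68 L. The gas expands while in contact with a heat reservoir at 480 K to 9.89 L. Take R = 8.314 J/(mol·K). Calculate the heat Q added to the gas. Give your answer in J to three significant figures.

Isothermal ⇒ ΔU = 0, so Q = W = nRT ln(V₂/V₁).
Q = (2.42)(8.314)(480) ln(9.89/2.68) = 9658 × 1.306 = 12610 J.

Q ≈ 12600 J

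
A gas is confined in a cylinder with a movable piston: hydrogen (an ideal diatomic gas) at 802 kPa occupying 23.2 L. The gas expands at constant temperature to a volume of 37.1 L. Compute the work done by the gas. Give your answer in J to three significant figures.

W ≈ 8740 J

Isothermal: W = nRT ln(V₂/V₁) = P₁V₁ ln(V₂/V₁).
P₁V₁ = (802 kPa)(23.2 L) = 18606 J.
W = 18606 × ln(37.1/23.2) = 18606 × 0.4695
W_by_gas = 8735 J.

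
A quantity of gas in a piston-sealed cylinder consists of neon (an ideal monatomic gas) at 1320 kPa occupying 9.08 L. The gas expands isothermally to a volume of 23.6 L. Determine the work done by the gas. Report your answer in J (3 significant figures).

Isothermal: W = nRT ln(V₂/V₁) = P₁V₁ ln(V₂/V₁).
P₁V₁ = (1320 kPa)(9.08 L) = 11986 J.
W = 11986 × ln(23.6/9.08) = 11986 × 0.9552
W_by_gas = 11448 J.

W ≈ 11400 J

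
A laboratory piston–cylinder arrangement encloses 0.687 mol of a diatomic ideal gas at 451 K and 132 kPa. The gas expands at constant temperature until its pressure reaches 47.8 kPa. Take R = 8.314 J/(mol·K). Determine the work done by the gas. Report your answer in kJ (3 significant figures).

W ≈ 2.62 kJ

Isothermal process: W = nRT ln(V₂/V₁) = nRT ln(P₁/P₂).
W = (0.687)(8.314)(451) × ln(132/47.8)
  = 2576 × ln(2.762) = 2576 × 1.016
W_by_gas = 2617 J.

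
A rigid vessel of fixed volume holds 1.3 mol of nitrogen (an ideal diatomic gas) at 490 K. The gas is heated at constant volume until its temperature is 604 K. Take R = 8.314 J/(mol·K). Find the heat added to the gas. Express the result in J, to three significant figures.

Constant volume ⇒ W = 0, so Q = ΔU = nCᵥΔT with Cᵥ = 5R/2 = 20.79 J/(mol·K).
ΔU = (1.3)(20.79)(604 − 490) = 3080 J.

Q ≈ 3080 J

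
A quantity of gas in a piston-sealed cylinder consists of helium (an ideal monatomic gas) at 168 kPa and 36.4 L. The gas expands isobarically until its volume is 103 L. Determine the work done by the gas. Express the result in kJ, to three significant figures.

W ≈ 11.2 kJ

Isobaric: W = P ΔV.
W = (168 kPa)(103 − 36.4 L) = (168)(66.6) = 11189 J.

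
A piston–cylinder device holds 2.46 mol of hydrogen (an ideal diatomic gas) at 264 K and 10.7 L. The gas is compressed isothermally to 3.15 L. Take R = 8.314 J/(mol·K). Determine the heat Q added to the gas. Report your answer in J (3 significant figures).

Q ≈ -6600 J

Isothermal ⇒ ΔU = 0, so Q = W = nRT ln(V₂/V₁).
Q = (2.46)(8.314)(264) ln(3.15/10.7) = 5399 × -1.223 = -6603 J.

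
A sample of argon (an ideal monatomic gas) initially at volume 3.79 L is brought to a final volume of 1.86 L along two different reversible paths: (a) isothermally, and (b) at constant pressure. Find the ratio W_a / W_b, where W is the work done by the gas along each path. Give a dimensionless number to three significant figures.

W_a / W_b ≈ 1.40

Path (a) isothermal: W = P₁V₁ ln(V₂/V₁) → W_a/(P₁V₁) = -0.7118.
Path (b) isobaric: W = P₁(V₂ − V₁) → W_b/(P₁V₁) = -0.5092.
W_a / W_b = -0.7118 / -0.5092 = 1.398.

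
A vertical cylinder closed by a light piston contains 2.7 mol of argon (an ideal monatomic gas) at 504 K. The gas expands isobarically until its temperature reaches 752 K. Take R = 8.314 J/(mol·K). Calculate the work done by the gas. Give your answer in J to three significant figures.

W ≈ 5570 J

Isobaric: W = P ΔV = nR ΔT.
W = (2.7)(8.314)(752 − 504) = 5567 J.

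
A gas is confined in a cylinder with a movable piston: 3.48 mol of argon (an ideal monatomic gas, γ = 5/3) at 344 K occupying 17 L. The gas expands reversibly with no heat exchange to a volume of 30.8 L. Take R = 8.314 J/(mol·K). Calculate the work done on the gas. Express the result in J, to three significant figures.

Adiabatic: TV^(γ−1) = const with γ = 5/3.
T₂ = T₁ (V₁/V₂)^(γ−1) = 344 × (17/30.8)^0.667 = 344 × 0.6729 = 231.5 K.
W_by = nCᵥ(T₁ − T₂) = (3.48)(12.47)(344 − 231.5) = 4884 J.
Work on gas = −W_by = -4884 J.

W ≈ -4880 J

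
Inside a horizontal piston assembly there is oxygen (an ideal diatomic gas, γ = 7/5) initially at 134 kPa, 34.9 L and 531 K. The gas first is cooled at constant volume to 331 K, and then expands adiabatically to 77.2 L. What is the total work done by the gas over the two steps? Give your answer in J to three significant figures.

Step 1 (isochoric): W = 0 (constant volume).
After step 1: P = 83.53 kPa (V unchanged).
Step 2 (adiabatic): W = (P₁V₁ − P₂V₂)/(γ−1) = (2915 − 2122)/0.4 = 1983 J.
W_total = 0 + 1983 = 1983 J.

W_total ≈ 1980 J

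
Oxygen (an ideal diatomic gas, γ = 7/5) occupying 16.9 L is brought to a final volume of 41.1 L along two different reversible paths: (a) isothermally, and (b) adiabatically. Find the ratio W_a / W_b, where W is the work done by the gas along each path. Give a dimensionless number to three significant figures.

W_a / W_b ≈ 1.19

Path (a) isothermal: W = P₁V₁ ln(V₂/V₁) → W_a/(P₁V₁) = 0.8887.
Path (b) adiabatic: W = P₁V₁(1 − (V₁/V₂)^(γ−1))/(γ−1) → W_b/(P₁V₁) = 0.7479.
W_a / W_b = 0.8887 / 0.7479 = 1.188.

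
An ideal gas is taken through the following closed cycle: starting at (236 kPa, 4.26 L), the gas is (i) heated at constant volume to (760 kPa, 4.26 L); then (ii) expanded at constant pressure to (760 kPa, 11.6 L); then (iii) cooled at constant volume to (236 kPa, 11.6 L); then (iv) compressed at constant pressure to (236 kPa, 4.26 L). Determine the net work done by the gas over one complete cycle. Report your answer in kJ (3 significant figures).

W_net ≈ 3.85 kJ

Constant-volume legs do no work.
W(ii) = (760)(11.6 − 4.26) = 5578 J; W(iv) = (236)(4.26 − 11.6) = -1732 J.
W_net = 5578 − 1732 = 3846 J (the clockwise enclosed area).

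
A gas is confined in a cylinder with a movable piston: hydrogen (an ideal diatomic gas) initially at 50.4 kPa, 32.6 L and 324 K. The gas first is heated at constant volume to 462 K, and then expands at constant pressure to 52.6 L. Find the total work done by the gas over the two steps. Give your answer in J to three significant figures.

Step 1 (isochoric): W = 0 (constant volume).
After step 1: P = 71.87 kPa (V unchanged).
Step 2 (isobaric): W = PΔV = (71.87 kPa)(52.6 − 32.6 L) = 1437 J.
W_total = 0 + 1437 = 1437 J.

W_total ≈ 1440 J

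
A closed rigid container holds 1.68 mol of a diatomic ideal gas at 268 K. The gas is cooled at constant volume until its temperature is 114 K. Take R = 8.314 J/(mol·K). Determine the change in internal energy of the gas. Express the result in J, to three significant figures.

Constant volume ⇒ W = 0, so Q = ΔU = nCᵥΔT with Cᵥ = 5R/2 = 20.79 J/(mol·K).
ΔU = (1.68)(20.79)(114 − 268) = -5377 J.

ΔU ≈ -5380 J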